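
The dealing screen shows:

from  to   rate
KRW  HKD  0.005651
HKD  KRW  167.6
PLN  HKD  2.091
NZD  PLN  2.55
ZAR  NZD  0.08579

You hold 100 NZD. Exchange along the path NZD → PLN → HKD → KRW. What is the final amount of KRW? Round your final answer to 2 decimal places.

89365.16

100 NZD × 2.55 = 255 PLN
255 PLN × 2.091 = 533.205 HKD
533.205 HKD × 167.6 = 89365.158 KRW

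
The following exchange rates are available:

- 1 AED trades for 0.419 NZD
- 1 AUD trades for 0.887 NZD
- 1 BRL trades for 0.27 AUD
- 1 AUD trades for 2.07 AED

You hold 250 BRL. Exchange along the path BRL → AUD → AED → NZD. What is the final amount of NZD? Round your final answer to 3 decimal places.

58.545

250 BRL × 0.27 = 67.5 AUD
67.5 AUD × 2.07 = 139.725 AED
139.725 AED × 0.419 = 58.544775 NZD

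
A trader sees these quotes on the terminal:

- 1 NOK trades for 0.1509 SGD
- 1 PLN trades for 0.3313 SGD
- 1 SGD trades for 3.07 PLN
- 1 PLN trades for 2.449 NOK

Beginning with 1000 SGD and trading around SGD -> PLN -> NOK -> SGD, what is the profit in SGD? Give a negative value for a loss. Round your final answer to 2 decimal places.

1000 SGD × 3.07 = 3070 PLN
3070 PLN × 2.449 = 7518.43 NOK
7518.43 NOK × 0.1509 = 1134.531087 SGD
Net change: 1134.531087 − 1000 = 134.531087 SGD

134.53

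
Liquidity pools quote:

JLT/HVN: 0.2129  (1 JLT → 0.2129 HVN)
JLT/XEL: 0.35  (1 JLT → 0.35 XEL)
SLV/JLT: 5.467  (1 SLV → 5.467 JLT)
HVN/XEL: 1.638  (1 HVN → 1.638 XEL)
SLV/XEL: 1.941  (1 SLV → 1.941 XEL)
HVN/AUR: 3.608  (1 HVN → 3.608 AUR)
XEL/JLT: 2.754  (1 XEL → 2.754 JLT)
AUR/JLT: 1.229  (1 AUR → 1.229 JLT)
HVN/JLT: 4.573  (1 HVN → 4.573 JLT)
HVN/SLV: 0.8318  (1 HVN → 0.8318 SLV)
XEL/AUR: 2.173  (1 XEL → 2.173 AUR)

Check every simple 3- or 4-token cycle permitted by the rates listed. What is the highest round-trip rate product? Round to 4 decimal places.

0.9682

JLT→HVN→SLV→JLT: 0.2129 × 0.8318 × 5.467 = 0.96815
JLT→HVN→XEL→JLT: 0.2129 × 1.638 × 2.754 = 0.96040
JLT→HVN→SLV→XEL→JLT: 0.2129 × 0.8318 × 1.941 × 2.754 = 0.94664
JLT→HVN→AUR→JLT: 0.2129 × 3.608 × 1.229 = 0.94405
JLT→XEL→AUR→JLT: 0.35 × 2.173 × 1.229 = 0.93472
JLT→HVN→XEL→AUR→JLT: 0.2129 × 1.638 × 2.173 × 1.229 = 0.93132
Maximum is JLT→HVN→SLV→JLT at 0.9682; no arbitrage — every cycle loses value.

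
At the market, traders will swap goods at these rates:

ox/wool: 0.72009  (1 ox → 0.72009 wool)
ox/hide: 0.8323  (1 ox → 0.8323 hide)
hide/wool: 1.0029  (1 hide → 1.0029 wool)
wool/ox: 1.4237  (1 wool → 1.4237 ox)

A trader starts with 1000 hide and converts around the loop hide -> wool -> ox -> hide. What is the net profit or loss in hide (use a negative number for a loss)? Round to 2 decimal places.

1000 hide × 1.0029 = 1002.9 wool
1002.9 wool × 1.4237 = 1427.82873 ox
1427.82873 ox × 0.8323 = 1188.381851979 hide
Net change: 1188.381851979 − 1000 = 188.381851979 hide

188.38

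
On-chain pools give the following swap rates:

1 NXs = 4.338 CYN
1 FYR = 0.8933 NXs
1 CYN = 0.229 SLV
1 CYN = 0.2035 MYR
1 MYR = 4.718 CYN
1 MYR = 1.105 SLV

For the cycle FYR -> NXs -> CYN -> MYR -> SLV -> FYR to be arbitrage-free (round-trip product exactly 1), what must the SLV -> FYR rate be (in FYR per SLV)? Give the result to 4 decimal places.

1.1476

Known legs of the cycle: 0.8933 × 4.338 × 0.2035 × 1.105 = 0.8713920095595
For no arbitrage the full-cycle product must be 1, so the missing rate is 1 / 0.8713920095595 ≈ 1.147589.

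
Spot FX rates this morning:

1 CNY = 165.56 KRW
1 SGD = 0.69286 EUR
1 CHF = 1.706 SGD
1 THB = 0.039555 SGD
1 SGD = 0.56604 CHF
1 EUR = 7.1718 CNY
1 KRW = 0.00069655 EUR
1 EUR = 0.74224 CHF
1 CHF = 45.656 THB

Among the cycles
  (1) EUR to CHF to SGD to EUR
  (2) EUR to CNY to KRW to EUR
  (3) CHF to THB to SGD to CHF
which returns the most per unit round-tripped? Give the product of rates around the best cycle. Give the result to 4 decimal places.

1.0222

(1) 0.74224 × 1.706 × 0.69286 = 0.87734
(2) 7.1718 × 165.56 × 0.00069655 = 0.82706
(3) 45.656 × 0.039555 × 0.56604 = 1.02222
Highest is cycle (3) at 1.0222 (>1, arbitrage).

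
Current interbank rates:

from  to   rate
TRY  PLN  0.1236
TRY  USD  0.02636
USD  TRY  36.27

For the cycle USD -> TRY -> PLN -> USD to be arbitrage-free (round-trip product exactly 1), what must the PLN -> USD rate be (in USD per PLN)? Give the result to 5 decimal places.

0.22307

Known legs of the cycle: 36.27 × 0.1236 = 4.482972
For no arbitrage the full-cycle product must be 1, so the missing rate is 1 / 4.482972 ≈ 0.2230663.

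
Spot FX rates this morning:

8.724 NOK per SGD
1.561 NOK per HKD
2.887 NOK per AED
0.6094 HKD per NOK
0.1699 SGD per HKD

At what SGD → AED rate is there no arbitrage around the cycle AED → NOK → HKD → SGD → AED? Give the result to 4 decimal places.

3.3455

Known legs of the cycle: 2.887 × 0.6094 × 0.1699 = 0.29891149222
For no arbitrage the full-cycle product must be 1, so the missing rate is 1 / 0.29891149222 ≈ 3.345472.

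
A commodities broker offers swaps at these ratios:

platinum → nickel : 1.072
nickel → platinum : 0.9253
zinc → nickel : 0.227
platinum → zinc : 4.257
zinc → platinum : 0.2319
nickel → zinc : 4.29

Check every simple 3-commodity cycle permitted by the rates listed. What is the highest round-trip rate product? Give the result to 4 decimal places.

1.0665

platinum→nickel→zinc→platinum: 1.072 × 4.29 × 0.2319 = 1.06648
platinum→zinc→nickel→platinum: 4.257 × 0.227 × 0.9253 = 0.89415
Maximum is platinum→nickel→zinc→platinum at 1.0665; arbitrage exists.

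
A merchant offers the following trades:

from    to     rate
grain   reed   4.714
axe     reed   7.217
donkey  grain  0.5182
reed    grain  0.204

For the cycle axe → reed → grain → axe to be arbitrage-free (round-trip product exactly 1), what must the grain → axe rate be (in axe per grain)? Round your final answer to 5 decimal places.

0.67922

Known legs of the cycle: 7.217 × 0.204 = 1.472268
For no arbitrage the full-cycle product must be 1, so the missing rate is 1 / 1.472268 ≈ 0.6792242.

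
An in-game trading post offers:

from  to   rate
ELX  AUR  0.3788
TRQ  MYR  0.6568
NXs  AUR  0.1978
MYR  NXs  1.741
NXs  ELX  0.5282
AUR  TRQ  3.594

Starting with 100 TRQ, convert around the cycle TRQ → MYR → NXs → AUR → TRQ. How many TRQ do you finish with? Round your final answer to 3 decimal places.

100 TRQ × 0.6568 = 65.68 MYR
65.68 MYR × 1.741 = 114.34888 NXs
114.34888 NXs × 0.1978 = 22.618208464 AUR
22.618208464 AUR × 3.594 = 81.289841219616 TRQ

81.290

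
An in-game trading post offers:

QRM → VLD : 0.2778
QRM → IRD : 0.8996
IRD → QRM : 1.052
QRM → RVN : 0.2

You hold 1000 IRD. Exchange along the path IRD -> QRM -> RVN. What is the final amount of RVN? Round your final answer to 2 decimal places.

1000 IRD × 1.052 = 1052 QRM
1052 QRM × 0.2 = 210.4 RVN

210.40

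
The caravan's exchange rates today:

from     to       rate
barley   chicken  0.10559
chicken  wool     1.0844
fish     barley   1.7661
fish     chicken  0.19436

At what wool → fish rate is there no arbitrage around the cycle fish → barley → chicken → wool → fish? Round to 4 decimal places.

Known legs of the cycle: 1.7661 × 0.10559 × 1.0844 = 0.2022216219156
For no arbitrage the full-cycle product must be 1, so the missing rate is 1 / 0.2022216219156 ≈ 4.945070.

4.9451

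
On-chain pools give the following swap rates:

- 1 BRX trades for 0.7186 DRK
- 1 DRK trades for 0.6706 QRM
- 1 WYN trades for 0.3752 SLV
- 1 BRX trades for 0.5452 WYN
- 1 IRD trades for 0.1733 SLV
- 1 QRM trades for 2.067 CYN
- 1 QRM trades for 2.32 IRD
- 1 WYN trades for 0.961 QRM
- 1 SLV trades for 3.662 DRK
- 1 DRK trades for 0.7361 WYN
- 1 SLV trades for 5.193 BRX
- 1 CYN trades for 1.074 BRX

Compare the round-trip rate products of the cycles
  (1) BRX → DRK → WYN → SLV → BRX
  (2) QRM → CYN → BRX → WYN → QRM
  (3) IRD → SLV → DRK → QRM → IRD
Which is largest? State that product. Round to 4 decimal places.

(1) 0.7186 × 0.7361 × 0.3752 × 5.193 = 1.03064
(2) 2.067 × 1.074 × 0.5452 × 0.961 = 1.16312
(3) 0.1733 × 3.662 × 0.6706 × 2.32 = 0.98734
Highest is cycle (2) at 1.1631 (>1, arbitrage).

1.1631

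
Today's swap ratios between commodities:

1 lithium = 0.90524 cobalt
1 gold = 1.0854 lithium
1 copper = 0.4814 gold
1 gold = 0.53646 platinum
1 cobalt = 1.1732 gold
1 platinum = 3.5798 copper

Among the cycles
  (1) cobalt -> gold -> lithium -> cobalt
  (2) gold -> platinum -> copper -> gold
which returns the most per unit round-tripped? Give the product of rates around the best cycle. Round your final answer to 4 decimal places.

(1) 1.1732 × 1.0854 × 0.90524 = 1.15272
(2) 0.53646 × 3.5798 × 0.4814 = 0.92449
Highest is cycle (1) at 1.1527 (>1, arbitrage).

1.1527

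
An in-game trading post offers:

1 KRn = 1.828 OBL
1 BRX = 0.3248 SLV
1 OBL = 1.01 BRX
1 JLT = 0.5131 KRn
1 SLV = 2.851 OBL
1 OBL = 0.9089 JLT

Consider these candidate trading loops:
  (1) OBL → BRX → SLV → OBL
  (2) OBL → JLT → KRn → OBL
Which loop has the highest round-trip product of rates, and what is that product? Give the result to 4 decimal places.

0.9353

(1) 1.01 × 0.3248 × 2.851 = 0.93526
(2) 0.9089 × 0.5131 × 1.828 = 0.85250
Highest is cycle (1) at 0.9353 (≤1, no arbitrage).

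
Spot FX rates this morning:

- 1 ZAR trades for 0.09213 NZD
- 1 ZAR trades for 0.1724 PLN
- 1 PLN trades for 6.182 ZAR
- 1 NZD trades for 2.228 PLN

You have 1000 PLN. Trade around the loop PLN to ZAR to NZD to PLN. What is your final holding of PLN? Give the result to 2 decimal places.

1000 PLN × 6.182 = 6182 ZAR
6182 ZAR × 0.09213 = 569.54766 NZD
569.54766 NZD × 2.228 = 1268.95218648 PLN

1268.95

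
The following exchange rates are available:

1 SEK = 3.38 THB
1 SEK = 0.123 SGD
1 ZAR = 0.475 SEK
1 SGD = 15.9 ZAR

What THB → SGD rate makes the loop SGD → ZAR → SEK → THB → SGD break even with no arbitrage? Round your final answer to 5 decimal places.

0.03917

Known legs of the cycle: 15.9 × 0.475 × 3.38 = 25.52745
For no arbitrage the full-cycle product must be 1, so the missing rate is 1 / 25.52745 ≈ 0.0391735.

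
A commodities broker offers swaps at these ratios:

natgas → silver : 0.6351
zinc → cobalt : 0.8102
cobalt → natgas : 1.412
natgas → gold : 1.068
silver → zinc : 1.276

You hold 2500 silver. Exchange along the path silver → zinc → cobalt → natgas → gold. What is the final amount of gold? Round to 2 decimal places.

2500 silver × 1.276 = 3190 zinc
3190 zinc × 0.8102 = 2584.538 cobalt
2584.538 cobalt × 1.412 = 3649.367656 natgas
3649.367656 natgas × 1.068 = 3897.524656608 gold

3897.52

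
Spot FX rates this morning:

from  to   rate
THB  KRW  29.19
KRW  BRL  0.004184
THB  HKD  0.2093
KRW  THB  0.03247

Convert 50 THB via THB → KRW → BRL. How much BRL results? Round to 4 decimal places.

50 THB × 29.19 = 1459.5 KRW
1459.5 KRW × 0.004184 = 6.106548 BRL

6.1065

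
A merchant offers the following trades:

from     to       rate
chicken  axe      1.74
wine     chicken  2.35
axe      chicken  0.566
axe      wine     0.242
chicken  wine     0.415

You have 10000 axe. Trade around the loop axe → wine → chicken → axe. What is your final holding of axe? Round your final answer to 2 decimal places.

10000 axe × 0.242 = 2420 wine
2420 wine × 2.35 = 5687 chicken
5687 chicken × 1.74 = 9895.38 axe

9895.38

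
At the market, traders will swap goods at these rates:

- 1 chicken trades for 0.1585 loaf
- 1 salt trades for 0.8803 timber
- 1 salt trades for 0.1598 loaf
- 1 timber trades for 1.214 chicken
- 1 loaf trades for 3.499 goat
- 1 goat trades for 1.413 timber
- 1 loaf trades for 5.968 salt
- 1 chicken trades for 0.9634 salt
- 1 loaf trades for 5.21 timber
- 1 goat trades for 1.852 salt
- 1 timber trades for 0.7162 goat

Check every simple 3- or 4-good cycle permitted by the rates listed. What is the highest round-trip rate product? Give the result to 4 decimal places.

goat→salt→timber→goat: 1.852 × 0.8803 × 0.7162 = 1.16763
goat→salt→loaf→timber→goat: 1.852 × 0.1598 × 5.21 × 0.7162 = 1.10431
goat→salt→loaf→goat: 1.852 × 0.1598 × 3.499 = 1.03553
salt→timber→chicken→salt: 0.8803 × 1.214 × 0.9634 = 1.02957
salt→timber→chicken→loaf→salt: 0.8803 × 1.214 × 0.1585 × 5.968 = 1.01090
timber→chicken→loaf→timber: 1.214 × 0.1585 × 5.21 = 1.00250
salt→loaf→timber→chicken→salt: 0.1598 × 5.21 × 1.214 × 0.9634 = 0.97373
goat→timber→chicken→loaf→goat: 1.413 × 1.214 × 0.1585 × 3.499 = 0.95134
Maximum is goat→salt→timber→goat at 1.1676; arbitrage exists.

1.1676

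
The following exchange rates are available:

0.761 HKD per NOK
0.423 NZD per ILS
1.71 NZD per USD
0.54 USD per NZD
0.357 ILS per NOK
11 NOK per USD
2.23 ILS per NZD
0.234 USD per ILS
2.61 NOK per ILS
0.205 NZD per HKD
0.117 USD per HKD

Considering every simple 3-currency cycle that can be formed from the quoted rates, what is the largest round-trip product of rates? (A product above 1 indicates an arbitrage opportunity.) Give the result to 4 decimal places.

USD→NOK→HKD→USD: 11 × 0.761 × 0.117 = 0.97941
USD→NOK→ILS→USD: 11 × 0.357 × 0.234 = 0.91892
NZD→ILS→USD→NZD: 2.23 × 0.234 × 1.71 = 0.89231
Maximum is USD→NOK→HKD→USD at 0.9794; no arbitrage — every cycle loses value.

0.9794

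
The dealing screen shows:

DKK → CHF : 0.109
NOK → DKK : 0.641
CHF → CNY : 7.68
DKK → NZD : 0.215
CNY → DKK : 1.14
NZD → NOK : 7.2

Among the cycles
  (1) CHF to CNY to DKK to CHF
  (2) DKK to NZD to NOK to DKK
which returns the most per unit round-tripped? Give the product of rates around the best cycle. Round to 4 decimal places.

(1) 7.68 × 1.14 × 0.109 = 0.95432
(2) 0.215 × 7.2 × 0.641 = 0.99227
Highest is cycle (2) at 0.9923 (≤1, no arbitrage).

0.9923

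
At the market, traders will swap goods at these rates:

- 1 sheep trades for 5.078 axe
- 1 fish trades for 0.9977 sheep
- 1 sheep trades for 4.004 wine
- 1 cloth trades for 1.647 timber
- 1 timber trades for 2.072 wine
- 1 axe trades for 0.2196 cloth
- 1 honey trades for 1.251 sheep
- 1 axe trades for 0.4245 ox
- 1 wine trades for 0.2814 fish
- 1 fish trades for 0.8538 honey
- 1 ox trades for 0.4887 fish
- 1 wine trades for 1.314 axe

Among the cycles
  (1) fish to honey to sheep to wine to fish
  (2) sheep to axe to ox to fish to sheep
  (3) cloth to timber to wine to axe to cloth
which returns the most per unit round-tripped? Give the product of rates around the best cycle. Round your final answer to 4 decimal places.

(1) 0.8538 × 1.251 × 4.004 × 0.2814 = 1.20346
(2) 5.078 × 0.4245 × 0.4887 × 0.9977 = 1.05102
(3) 1.647 × 2.072 × 1.314 × 0.2196 = 0.98472
Highest is cycle (1) at 1.2035 (>1, arbitrage).

1.2035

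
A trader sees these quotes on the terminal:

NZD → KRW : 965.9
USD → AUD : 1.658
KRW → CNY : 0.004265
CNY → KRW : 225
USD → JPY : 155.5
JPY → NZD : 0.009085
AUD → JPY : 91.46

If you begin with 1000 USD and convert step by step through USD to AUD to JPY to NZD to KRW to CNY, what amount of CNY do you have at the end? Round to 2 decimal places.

1000 USD × 1.658 = 1658 AUD
1658 AUD × 91.46 = 151640.68 JPY
151640.68 JPY × 0.009085 = 1377.6555778 NZD
1377.6555778 NZD × 965.9 = 1330677.52259702 KRW
1330677.52259702 KRW × 0.004265 = 5675.3396338762903 CNY

5675.34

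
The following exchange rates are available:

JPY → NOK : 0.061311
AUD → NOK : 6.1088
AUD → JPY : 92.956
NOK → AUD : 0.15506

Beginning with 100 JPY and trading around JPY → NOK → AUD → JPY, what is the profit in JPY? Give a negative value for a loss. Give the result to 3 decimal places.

100 JPY × 0.061311 = 6.1311 NOK
6.1311 NOK × 0.15506 = 0.950688366 AUD
0.950688366 AUD × 92.956 = 88.372187749896 JPY
Net change: 88.372187749896 − 100 = -11.627812250104 JPY

-11.628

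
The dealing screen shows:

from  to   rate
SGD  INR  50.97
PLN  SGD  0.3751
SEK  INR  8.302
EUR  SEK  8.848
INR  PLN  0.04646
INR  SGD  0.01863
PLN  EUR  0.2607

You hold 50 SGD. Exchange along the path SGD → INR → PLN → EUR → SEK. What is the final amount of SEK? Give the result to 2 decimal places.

273.12

50 SGD × 50.97 = 2548.5 INR
2548.5 INR × 0.04646 = 118.40331 PLN
118.40331 PLN × 0.2607 = 30.867742917 EUR
30.867742917 EUR × 8.848 = 273.117789329616 SEK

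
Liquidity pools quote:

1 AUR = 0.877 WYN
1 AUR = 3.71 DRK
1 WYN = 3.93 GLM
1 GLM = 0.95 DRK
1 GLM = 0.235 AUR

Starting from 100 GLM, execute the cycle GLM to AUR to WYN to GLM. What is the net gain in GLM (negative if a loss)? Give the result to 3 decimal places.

100 GLM × 0.235 = 23.5 AUR
23.5 AUR × 0.877 = 20.6095 WYN
20.6095 WYN × 3.93 = 80.995335 GLM
Net change: 80.995335 − 100 = -19.004665 GLM

-19.005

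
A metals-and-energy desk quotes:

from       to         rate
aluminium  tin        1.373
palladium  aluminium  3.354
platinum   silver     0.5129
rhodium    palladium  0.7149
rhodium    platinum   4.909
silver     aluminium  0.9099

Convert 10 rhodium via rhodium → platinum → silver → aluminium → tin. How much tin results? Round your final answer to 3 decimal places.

10 rhodium × 4.909 = 49.09 platinum
49.09 platinum × 0.5129 = 25.178261 silver
25.178261 silver × 0.9099 = 22.9096996839 aluminium
22.9096996839 aluminium × 1.373 = 31.4550176659947 tin

31.455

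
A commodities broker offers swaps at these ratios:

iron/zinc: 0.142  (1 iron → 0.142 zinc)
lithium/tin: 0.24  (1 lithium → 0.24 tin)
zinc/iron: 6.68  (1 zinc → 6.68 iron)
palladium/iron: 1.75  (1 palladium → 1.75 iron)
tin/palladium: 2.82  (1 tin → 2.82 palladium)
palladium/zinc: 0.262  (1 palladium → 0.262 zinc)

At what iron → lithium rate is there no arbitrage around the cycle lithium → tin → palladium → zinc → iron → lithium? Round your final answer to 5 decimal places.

Known legs of the cycle: 0.24 × 2.82 × 0.262 × 6.68 = 1.184508288
For no arbitrage the full-cycle product must be 1, so the missing rate is 1 / 1.184508288 ≈ 0.8442322.

0.84423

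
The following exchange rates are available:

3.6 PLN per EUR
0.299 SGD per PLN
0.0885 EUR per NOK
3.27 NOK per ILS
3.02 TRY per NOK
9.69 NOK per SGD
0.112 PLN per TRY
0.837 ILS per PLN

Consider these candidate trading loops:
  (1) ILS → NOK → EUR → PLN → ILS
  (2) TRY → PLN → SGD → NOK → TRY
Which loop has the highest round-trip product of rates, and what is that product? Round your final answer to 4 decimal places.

(1) 3.27 × 0.0885 × 3.6 × 0.837 = 0.87201
(2) 0.112 × 0.299 × 9.69 × 3.02 = 0.97999
Highest is cycle (2) at 0.9800 (≤1, no arbitrage).

0.9800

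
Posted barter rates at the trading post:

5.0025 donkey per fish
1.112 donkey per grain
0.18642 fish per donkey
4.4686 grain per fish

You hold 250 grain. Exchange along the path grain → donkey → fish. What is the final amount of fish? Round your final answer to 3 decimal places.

51.825

250 grain × 1.112 = 278 donkey
278 donkey × 0.18642 = 51.82476 fish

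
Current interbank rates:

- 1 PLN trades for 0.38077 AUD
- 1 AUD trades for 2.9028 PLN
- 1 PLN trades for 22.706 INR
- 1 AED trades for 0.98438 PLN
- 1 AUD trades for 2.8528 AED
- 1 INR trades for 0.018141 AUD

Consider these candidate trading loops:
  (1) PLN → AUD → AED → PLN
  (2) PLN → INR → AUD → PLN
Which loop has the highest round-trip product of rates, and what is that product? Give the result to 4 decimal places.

(1) 0.38077 × 2.8528 × 0.98438 = 1.06929
(2) 22.706 × 0.018141 × 2.9028 = 1.19569
Highest is cycle (2) at 1.1957 (>1, arbitrage).

1.1957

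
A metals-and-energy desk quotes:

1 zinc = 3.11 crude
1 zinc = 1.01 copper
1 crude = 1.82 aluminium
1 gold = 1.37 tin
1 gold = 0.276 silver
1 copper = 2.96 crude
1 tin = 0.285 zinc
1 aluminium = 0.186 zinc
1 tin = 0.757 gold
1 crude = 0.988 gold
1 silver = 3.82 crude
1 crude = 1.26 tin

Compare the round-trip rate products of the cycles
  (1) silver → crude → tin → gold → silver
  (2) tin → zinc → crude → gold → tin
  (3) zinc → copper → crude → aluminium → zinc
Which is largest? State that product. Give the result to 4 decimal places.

1.1997

(1) 3.82 × 1.26 × 0.757 × 0.276 = 1.00563
(2) 0.285 × 3.11 × 0.988 × 1.37 = 1.19973
(3) 1.01 × 2.96 × 1.82 × 0.186 = 1.01204
Highest is cycle (2) at 1.1997 (>1, arbitrage).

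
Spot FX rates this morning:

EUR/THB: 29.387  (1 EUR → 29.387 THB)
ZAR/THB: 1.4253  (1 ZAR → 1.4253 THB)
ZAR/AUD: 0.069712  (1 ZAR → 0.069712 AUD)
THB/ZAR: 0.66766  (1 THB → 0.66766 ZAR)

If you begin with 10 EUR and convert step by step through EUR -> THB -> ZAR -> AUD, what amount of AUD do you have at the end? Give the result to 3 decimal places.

13.678

10 EUR × 29.387 = 293.87 THB
293.87 THB × 0.66766 = 196.2052442 ZAR
196.2052442 ZAR × 0.069712 = 13.6778599836704 AUD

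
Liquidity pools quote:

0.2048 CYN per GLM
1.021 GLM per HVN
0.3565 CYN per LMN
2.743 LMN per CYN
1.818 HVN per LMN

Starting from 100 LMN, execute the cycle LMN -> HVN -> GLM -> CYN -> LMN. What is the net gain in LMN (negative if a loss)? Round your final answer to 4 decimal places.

100 LMN × 1.818 = 181.8 HVN
181.8 HVN × 1.021 = 185.6178 GLM
185.6178 GLM × 0.2048 = 38.01452544 CYN
38.01452544 CYN × 2.743 = 104.27384328192 LMN
Net change: 104.27384328192 − 100 = 4.27384328192 LMN

4.2738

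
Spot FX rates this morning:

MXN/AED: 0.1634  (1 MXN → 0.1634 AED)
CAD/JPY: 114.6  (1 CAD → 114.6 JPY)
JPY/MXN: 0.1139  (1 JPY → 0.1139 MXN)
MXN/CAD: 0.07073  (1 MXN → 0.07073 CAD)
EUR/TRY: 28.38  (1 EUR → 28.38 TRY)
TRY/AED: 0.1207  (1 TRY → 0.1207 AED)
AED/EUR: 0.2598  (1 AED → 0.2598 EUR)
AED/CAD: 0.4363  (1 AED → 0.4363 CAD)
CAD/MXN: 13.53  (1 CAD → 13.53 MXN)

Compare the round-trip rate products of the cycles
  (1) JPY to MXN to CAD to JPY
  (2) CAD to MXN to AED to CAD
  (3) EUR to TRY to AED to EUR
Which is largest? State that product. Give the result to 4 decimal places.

(1) 0.1139 × 0.07073 × 114.6 = 0.92323
(2) 13.53 × 0.1634 × 0.4363 = 0.96457
(3) 28.38 × 0.1207 × 0.2598 = 0.88994
Highest is cycle (2) at 0.9646 (≤1, no arbitrage).

0.9646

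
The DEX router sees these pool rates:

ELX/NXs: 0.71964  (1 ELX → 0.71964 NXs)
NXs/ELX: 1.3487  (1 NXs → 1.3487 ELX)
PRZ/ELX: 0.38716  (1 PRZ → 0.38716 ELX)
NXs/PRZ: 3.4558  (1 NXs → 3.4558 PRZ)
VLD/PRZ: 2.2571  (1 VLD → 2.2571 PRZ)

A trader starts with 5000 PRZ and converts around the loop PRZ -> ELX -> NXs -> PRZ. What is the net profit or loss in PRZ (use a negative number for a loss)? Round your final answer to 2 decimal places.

5000 PRZ × 0.38716 = 1935.8 ELX
1935.8 ELX × 0.71964 = 1393.079112 NXs
1393.079112 NXs × 3.4558 = 4814.2027952496 PRZ
Net change: 4814.2027952496 − 5000 = -185.7972047504 PRZ

-185.80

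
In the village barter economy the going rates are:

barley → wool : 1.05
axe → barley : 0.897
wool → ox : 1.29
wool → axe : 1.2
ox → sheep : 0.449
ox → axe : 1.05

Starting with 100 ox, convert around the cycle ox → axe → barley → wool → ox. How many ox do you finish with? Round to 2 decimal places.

127.57

100 ox × 1.05 = 105 axe
105 axe × 0.897 = 94.185 barley
94.185 barley × 1.05 = 98.89425 wool
98.89425 wool × 1.29 = 127.5735825 ox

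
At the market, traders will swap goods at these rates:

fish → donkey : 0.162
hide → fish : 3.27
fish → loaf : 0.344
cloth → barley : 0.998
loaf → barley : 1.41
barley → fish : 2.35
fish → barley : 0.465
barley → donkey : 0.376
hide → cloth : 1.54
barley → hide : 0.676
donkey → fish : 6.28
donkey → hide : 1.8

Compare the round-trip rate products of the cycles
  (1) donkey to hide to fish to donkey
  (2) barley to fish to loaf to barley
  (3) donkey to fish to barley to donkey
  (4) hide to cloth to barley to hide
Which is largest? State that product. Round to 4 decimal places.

1.1398

(1) 1.8 × 3.27 × 0.162 = 0.95353
(2) 2.35 × 0.344 × 1.41 = 1.13984
(3) 6.28 × 0.465 × 0.376 = 1.09800
(4) 1.54 × 0.998 × 0.676 = 1.03896
Highest is cycle (2) at 1.1398 (>1, arbitrage).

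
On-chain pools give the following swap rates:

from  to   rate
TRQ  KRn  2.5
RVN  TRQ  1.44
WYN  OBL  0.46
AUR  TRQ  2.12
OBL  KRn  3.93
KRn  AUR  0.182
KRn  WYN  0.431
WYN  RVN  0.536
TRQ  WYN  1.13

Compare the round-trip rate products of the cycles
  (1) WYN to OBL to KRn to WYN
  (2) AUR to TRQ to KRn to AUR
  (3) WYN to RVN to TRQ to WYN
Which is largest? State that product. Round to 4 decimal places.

0.9646

(1) 0.46 × 3.93 × 0.431 = 0.77916
(2) 2.12 × 2.5 × 0.182 = 0.96460
(3) 0.536 × 1.44 × 1.13 = 0.87218
Highest is cycle (2) at 0.9646 (≤1, no arbitrage).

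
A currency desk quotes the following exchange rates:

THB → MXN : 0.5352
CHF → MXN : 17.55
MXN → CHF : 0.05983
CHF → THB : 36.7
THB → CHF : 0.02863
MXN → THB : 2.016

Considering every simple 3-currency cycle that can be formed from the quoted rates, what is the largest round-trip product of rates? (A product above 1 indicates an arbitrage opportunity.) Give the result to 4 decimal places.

CHF→THB→MXN→CHF: 36.7 × 0.5352 × 0.05983 = 1.17517
CHF→MXN→THB→CHF: 17.55 × 2.016 × 0.02863 = 1.01295
Maximum is CHF→THB→MXN→CHF at 1.1752; arbitrage exists.

1.1752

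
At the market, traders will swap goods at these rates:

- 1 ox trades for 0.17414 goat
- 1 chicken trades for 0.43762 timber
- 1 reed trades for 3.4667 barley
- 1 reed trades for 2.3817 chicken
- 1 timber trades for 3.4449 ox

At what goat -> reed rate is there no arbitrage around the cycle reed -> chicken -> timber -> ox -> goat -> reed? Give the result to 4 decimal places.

Known legs of the cycle: 2.3817 × 0.43762 × 3.4449 × 0.17414 = 0.625258174226960844
For no arbitrage the full-cycle product must be 1, so the missing rate is 1 / 0.625258174226960844 ≈ 1.599339.

1.5993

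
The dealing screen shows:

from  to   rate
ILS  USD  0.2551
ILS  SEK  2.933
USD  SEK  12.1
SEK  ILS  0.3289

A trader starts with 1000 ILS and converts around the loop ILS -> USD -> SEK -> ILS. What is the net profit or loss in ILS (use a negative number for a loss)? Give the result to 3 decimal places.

15.219

1000 ILS × 0.2551 = 255.1 USD
255.1 USD × 12.1 = 3086.71 SEK
3086.71 SEK × 0.3289 = 1015.218919 ILS
Net change: 1015.218919 − 1000 = 15.218919 ILS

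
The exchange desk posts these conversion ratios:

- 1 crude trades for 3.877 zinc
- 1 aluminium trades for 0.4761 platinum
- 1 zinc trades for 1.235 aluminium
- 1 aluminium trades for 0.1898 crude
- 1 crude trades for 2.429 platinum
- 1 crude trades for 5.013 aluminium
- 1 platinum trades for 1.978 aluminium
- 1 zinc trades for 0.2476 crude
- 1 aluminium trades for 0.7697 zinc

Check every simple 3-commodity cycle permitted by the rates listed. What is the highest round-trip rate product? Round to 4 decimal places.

zinc→crude→aluminium→zinc: 0.2476 × 5.013 × 0.7697 = 0.95537
crude→platinum→aluminium→crude: 2.429 × 1.978 × 0.1898 = 0.91191
zinc→aluminium→crude→zinc: 1.235 × 0.1898 × 3.877 = 0.90878
Maximum is zinc→crude→aluminium→zinc at 0.9554; no arbitrage — every cycle loses value.

0.9554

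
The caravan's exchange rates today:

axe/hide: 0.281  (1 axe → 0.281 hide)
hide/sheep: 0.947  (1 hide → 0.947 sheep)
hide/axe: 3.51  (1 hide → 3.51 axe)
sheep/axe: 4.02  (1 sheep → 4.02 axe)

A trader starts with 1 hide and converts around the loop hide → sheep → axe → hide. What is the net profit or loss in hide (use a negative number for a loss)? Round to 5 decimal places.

0.06975

1 hide × 0.947 = 0.947 sheep
0.947 sheep × 4.02 = 3.80694 axe
3.80694 axe × 0.281 = 1.06975014 hide
Net change: 1.06975014 − 1 = 0.06975014 hide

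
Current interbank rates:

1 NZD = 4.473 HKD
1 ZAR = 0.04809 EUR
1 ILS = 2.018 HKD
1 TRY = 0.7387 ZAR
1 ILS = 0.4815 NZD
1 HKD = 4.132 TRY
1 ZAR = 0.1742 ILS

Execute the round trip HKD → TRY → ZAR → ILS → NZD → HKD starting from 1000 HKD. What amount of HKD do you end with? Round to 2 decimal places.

1145.17

1000 HKD × 4.132 = 4132 TRY
4132 TRY × 0.7387 = 3052.3084 ZAR
3052.3084 ZAR × 0.1742 = 531.71212328 ILS
531.71212328 ILS × 0.4815 = 256.01938735932 NZD
256.01938735932 NZD × 4.473 = 1145.17471965823836 HKD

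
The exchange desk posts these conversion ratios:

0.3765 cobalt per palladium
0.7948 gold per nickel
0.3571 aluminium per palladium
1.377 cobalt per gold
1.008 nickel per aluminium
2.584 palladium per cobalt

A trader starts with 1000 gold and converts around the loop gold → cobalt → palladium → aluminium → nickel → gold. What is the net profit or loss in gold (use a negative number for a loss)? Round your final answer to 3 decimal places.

17.969

1000 gold × 1.377 = 1377 cobalt
1377 cobalt × 2.584 = 3558.168 palladium
3558.168 palladium × 0.3571 = 1270.6217928 aluminium
1270.6217928 aluminium × 1.008 = 1280.7867671424 nickel
1280.7867671424 nickel × 0.7948 = 1017.96932252477952 gold
Net change: 1017.96932252477952 − 1000 = 17.96932252477952 gold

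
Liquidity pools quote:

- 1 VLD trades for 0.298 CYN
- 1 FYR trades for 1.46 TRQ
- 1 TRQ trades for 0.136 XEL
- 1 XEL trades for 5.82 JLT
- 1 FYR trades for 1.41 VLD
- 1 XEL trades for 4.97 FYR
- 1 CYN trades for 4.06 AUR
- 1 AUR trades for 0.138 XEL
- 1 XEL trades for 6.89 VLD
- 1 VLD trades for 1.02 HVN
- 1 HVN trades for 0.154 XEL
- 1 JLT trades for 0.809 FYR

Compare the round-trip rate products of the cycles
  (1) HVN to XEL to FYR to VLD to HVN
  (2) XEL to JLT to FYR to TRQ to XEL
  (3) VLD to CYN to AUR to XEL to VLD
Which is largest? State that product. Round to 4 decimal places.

1.1504

(1) 0.154 × 4.97 × 1.41 × 1.02 = 1.10077
(2) 5.82 × 0.809 × 1.46 × 0.136 = 0.93490
(3) 0.298 × 4.06 × 0.138 × 6.89 = 1.15038
Highest is cycle (3) at 1.1504 (>1, arbitrage).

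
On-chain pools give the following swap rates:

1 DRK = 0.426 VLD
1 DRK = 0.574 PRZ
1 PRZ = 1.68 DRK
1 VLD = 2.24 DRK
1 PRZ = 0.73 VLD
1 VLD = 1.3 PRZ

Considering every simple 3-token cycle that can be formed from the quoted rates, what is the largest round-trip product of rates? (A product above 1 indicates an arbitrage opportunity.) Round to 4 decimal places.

PRZ→VLD→DRK→PRZ: 0.73 × 2.24 × 0.574 = 0.93860
PRZ→DRK→VLD→PRZ: 1.68 × 0.426 × 1.3 = 0.93038
Maximum is PRZ→VLD→DRK→PRZ at 0.9386; no arbitrage — every cycle loses value.

0.9386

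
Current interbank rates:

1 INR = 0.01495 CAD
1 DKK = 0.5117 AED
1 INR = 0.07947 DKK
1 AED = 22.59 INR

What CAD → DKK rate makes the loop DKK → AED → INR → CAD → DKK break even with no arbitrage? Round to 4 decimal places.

Known legs of the cycle: 0.5117 × 22.59 × 0.01495 = 0.17281157985
For no arbitrage the full-cycle product must be 1, so the missing rate is 1 / 0.17281157985 ≈ 5.786649.

5.7866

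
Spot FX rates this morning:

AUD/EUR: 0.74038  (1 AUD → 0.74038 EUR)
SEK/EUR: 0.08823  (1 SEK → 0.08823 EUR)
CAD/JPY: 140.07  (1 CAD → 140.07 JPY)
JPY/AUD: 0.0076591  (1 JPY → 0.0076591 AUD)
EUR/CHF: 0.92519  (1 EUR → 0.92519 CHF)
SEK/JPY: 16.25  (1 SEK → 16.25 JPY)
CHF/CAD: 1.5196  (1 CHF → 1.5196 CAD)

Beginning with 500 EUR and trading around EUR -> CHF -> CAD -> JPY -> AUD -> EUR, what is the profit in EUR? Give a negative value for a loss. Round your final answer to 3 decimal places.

500 EUR × 0.92519 = 462.595 CHF
462.595 CHF × 1.5196 = 702.959362 CAD
702.959362 CAD × 140.07 = 98463.51783534 JPY
98463.51783534 JPY × 0.0076591 = 754.141929452652594 AUD
754.141929452652594 AUD × 0.74038 = 558.35160172815492754572 EUR
Net change: 558.35160172815492754572 − 500 = 58.35160172815492754572 EUR

58.352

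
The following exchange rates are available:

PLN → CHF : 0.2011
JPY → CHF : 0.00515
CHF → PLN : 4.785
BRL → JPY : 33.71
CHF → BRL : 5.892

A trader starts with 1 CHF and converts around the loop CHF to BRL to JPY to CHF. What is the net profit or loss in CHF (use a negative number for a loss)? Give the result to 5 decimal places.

1 CHF × 5.892 = 5.892 BRL
5.892 BRL × 33.71 = 198.61932 JPY
198.61932 JPY × 0.00515 = 1.022889498 CHF
Net change: 1.022889498 − 1 = 0.022889498 CHF

0.02289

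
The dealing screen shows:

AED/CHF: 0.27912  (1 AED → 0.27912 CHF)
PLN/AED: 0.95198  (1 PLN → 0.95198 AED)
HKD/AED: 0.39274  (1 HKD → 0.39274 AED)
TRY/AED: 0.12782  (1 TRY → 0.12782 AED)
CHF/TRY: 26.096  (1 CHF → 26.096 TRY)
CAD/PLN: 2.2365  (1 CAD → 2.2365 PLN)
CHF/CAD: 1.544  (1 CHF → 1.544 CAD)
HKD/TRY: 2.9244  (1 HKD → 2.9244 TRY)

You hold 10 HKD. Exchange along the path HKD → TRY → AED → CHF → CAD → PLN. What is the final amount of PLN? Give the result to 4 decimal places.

3.6028

10 HKD × 2.9244 = 29.244 TRY
29.244 TRY × 0.12782 = 3.73796808 AED
3.73796808 AED × 0.27912 = 1.0433416504896 CHF
1.0433416504896 CHF × 1.544 = 1.6109195083559424 CAD
1.6109195083559424 CAD × 2.2365 = 3.6028214804380651776 PLN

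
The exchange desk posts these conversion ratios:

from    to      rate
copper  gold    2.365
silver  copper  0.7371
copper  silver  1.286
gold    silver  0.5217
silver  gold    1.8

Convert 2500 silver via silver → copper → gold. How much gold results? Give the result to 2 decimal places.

4358.10

2500 silver × 0.7371 = 1842.75 copper
1842.75 copper × 2.365 = 4358.10375 gold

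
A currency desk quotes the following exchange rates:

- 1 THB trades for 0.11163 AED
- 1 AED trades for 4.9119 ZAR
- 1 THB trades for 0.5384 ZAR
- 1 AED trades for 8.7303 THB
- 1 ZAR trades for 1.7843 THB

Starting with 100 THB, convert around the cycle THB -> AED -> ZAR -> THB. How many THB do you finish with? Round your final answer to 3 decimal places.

97.836

100 THB × 0.11163 = 11.163 AED
11.163 AED × 4.9119 = 54.8315397 ZAR
54.8315397 ZAR × 1.7843 = 97.83591628671 THB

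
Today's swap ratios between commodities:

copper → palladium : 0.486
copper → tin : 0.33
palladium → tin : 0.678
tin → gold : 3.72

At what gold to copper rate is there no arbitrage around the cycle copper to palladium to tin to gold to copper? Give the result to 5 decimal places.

0.81581

Known legs of the cycle: 0.486 × 0.678 × 3.72 = 1.22576976
For no arbitrage the full-cycle product must be 1, so the missing rate is 1 / 1.22576976 ≈ 0.8158139.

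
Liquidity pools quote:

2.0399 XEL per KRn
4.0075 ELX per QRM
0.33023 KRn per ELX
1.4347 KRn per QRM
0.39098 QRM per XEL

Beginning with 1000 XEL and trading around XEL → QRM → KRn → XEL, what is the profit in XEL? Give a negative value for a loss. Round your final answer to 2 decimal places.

144.26

1000 XEL × 0.39098 = 390.98 QRM
390.98 QRM × 1.4347 = 560.939006 KRn
560.939006 KRn × 2.0399 = 1144.2594783394 XEL
Net change: 1144.2594783394 − 1000 = 144.2594783394 XEL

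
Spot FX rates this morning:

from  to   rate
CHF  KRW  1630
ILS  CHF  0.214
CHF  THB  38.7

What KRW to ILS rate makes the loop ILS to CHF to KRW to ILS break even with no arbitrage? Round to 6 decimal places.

Known legs of the cycle: 0.214 × 1630 = 348.82
For no arbitrage the full-cycle product must be 1, so the missing rate is 1 / 348.82 ≈ 0.00286681.

0.002867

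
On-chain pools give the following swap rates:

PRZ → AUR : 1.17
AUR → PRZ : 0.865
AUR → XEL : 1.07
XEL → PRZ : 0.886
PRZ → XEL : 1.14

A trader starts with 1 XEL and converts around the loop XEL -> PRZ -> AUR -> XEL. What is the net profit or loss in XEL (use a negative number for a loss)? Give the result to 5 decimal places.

1 XEL × 0.886 = 0.886 PRZ
0.886 PRZ × 1.17 = 1.03662 AUR
1.03662 AUR × 1.07 = 1.1091834 XEL
Net change: 1.1091834 − 1 = 0.1091834 XEL

0.10918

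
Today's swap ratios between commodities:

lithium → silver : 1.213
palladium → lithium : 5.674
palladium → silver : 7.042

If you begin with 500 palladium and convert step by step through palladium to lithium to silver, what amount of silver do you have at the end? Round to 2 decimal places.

500 palladium × 5.674 = 2837 lithium
2837 lithium × 1.213 = 3441.281 silver

3441.28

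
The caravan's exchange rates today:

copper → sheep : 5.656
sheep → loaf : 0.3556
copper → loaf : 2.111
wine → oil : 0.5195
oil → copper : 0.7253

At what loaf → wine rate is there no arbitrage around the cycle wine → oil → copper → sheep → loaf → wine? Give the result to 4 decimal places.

1.3195

Known legs of the cycle: 0.5195 × 0.7253 × 5.656 × 0.3556 = 0.75783451751056
For no arbitrage the full-cycle product must be 1, so the missing rate is 1 / 0.75783451751056 ≈ 1.319549.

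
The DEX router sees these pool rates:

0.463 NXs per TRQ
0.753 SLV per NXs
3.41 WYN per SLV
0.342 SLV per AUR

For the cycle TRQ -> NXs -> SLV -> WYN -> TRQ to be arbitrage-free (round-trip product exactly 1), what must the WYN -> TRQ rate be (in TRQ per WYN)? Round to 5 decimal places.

0.84114

Known legs of the cycle: 0.463 × 0.753 × 3.41 = 1.18885899
For no arbitrage the full-cycle product must be 1, so the missing rate is 1 / 1.18885899 ≈ 0.8411426.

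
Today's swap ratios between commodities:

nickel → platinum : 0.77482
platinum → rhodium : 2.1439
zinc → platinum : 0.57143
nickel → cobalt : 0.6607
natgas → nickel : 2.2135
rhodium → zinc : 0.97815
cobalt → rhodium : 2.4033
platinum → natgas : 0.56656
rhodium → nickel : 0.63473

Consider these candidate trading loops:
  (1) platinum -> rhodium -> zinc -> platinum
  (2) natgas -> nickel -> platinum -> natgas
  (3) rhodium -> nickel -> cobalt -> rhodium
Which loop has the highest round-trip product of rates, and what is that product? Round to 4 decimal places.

1.1983

(1) 2.1439 × 0.97815 × 0.57143 = 1.19832
(2) 2.2135 × 0.77482 × 0.56656 = 0.97169
(3) 0.63473 × 0.6607 × 2.4033 = 1.00786
Highest is cycle (1) at 1.1983 (>1, arbitrage).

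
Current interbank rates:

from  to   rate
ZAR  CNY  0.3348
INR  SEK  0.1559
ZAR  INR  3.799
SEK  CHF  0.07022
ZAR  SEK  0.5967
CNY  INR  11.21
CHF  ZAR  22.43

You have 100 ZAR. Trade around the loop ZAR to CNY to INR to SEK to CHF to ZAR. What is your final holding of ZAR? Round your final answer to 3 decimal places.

100 ZAR × 0.3348 = 33.48 CNY
33.48 CNY × 11.21 = 375.3108 INR
375.3108 INR × 0.1559 = 58.51095372 SEK
58.51095372 SEK × 0.07022 = 4.1086391702184 CHF
4.1086391702184 CHF × 22.43 = 92.156776587998712 ZAR

92.157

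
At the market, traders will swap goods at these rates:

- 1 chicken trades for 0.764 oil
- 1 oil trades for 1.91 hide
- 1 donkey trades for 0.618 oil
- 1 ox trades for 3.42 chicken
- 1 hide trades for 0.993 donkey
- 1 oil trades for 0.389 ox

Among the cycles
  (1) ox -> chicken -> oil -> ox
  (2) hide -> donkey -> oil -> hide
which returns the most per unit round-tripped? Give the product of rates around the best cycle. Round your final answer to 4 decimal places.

1.1721

(1) 3.42 × 0.764 × 0.389 = 1.01641
(2) 0.993 × 0.618 × 1.91 = 1.17212
Highest is cycle (2) at 1.1721 (>1, arbitrage).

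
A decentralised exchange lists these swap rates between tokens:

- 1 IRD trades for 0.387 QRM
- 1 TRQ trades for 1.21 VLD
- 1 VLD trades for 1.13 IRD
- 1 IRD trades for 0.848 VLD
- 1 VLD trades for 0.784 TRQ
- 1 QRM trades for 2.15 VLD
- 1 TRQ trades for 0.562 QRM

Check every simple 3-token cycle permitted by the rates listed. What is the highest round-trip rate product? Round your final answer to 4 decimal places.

0.9473

QRM→VLD→TRQ→QRM: 2.15 × 0.784 × 0.562 = 0.94731
QRM→VLD→IRD→QRM: 2.15 × 1.13 × 0.387 = 0.94022
Maximum is QRM→VLD→TRQ→QRM at 0.9473; no arbitrage — every cycle loses value.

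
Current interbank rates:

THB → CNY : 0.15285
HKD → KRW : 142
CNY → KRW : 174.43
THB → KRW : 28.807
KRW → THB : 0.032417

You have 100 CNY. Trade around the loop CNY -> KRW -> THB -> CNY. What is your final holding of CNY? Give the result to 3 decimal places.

86.429

100 CNY × 174.43 = 17443 KRW
17443 KRW × 0.032417 = 565.449731 THB
565.449731 THB × 0.15285 = 86.42899138335 CNY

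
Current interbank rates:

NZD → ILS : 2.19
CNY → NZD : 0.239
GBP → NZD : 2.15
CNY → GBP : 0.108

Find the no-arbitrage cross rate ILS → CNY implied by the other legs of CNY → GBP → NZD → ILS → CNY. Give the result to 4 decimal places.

Known legs of the cycle: 0.108 × 2.15 × 2.19 = 0.508518
For no arbitrage the full-cycle product must be 1, so the missing rate is 1 / 0.508518 ≈ 1.966499.

1.9665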